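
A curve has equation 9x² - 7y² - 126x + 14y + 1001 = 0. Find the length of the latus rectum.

Collect terms: 9(x² - 14x) -7(y² - 2y) = -1001
Complete the square: 9(x - 7)² -7(y - 1)² = -1001 + 441 - 7 = -567
Dividing both sides by -567: (y - 1)²/81 - (x - 7)²/63 = 1
Hyperbola, center (7, 1), transverse axis vertical; a² = 81, b² = 63.
Latus rectum length = 2b²/a = 2·63/9 = 14.

14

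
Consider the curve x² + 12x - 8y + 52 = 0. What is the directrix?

y = 0

Only x is squared. Complete the square in x: (x + 6)² = 8(y - 2).
Vertex (-6, 2); 4p = 8 so p = 2. Opens up.
Directrix is the horizontal line y = k − p = 2 − (2) = 0.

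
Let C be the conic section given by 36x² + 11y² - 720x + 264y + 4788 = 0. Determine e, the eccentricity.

Collect terms: 36(x² - 20x) + 11(y² + 24y) = -4788
Completing the square gives 36(x - 10)² + 11(y + 12)² = -4788 + 3600 + 1584 = 396.
Divide through by 396 to get (x - 10)²/11 + (y + 12)²/36 = 1.
Ellipse, center (10, -12), major axis vertical; a² = 36, b² = 11.
c² = a² - b² = 25, so c = 5.
e = c/a = 5/6.

e = 5/6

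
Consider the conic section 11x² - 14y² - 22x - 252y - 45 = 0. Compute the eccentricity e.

e = 5√11/11

Group: 11(x² - 2x) -14(y² + 18y) = 45
Completing the square gives 11(x - 1)² -14(y + 9)² = 45 + 11 - 1134 = -1078.
Dividing both sides by -1078: (y + 9)²/77 - (x - 1)²/98 = 1
Hyperbola, center (1, -9), transverse axis vertical; a² = 77, b² = 98.
c² = a² + b² = 175, so c = 5√7.
e = c/a = 5√7/√77 = 5√11/11.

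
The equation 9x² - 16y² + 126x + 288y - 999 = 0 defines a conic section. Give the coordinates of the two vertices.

(-11, 9) and (-3, 9)

Collect terms: 9(x² + 14x) -16(y² - 18y) = 999
Complete the square: 9(x + 7)² -16(y - 9)² = 999 + 441 - 1296 = 144
Divide through by 144 to get (x + 7)²/16 - (y - 9)²/9 = 1.
Hyperbola, center (-7, 9), transverse axis horizontal; a² = 16, b² = 9.
a = 4. Vertices at (h ± a, k).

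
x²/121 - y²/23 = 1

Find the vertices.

(-11, 0) and (11, 0)

Center (0, 0). The positive term is the x-term, so the transverse axis is horizontal; a² = 121, b² = 23.
a = 11. Vertices at (h ± a, k).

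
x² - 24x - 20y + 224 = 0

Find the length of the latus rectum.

Only x is squared. Complete the square in x: (x - 12)² = 20(y - 4).
Vertex (12, 4); 4p = 20 so p = 5. Opens up.
Latus rectum length = |4p| = 20.

20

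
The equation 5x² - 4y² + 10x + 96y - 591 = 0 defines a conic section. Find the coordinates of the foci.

5(x² + 2x) -4(y² - 24y) = 591
5(x + 1)² -4(y - 12)² = 591 + 5 - 576 = 20
Dividing both sides by 20: (x + 1)²/4 - (y - 12)²/5 = 1
Hyperbola, center (-1, 12), transverse axis horizontal; a² = 4, b² = 5.
c² = a² + b² = 4 + 5 = 9, so c = 3.
Foci lie on the horizontal axis through the center: (h ± c, k).

(-4, 12) and (2, 12)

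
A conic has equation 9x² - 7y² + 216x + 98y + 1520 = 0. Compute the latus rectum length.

14

Rearranging, 9(x² + 24x) -7(y² - 14y) = -1520.
Complete the square in x and y: 9(x + 12)² -7(y - 7)² = -1520 + 1296 - 343 = -567
Divide by -567: (y - 7)²/81 - (x + 12)²/63 = 1
Hyperbola, center (-12, 7), transverse axis vertical; a² = 81, b² = 63.
Latus rectum length = 2b²/a = 2·63/9 = 14.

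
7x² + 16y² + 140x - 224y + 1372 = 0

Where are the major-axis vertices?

(-14, 7) and (-6, 7)

7(x² + 20x) + 16(y² - 14y) = -1372
Completing the square gives 7(x + 10)² + 16(y - 7)² = -1372 + 700 + 784 = 112.
Divide by 112: (x + 10)²/16 + (y - 7)²/7 = 1
Ellipse, center (-10, 7), major axis horizontal; a² = 16, b² = 7.
a = 4. Vertices at (h ± a, k).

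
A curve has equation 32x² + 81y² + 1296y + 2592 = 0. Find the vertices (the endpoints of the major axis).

Collect terms: 32x² + 81(y² + 16y) = -2592
Completing the square gives 32x² + 81(y + 8)² = -2592 + 0 + 5184 = 2592.
Divide by 2592: x²/81 + (y + 8)²/32 = 1
Ellipse, center (0, -8), major axis horizontal; a² = 81, b² = 32.
a = 9. Vertices at (h ± a, k).

(-9, -8) and (9, -8)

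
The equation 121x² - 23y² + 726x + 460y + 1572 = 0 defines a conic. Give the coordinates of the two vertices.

Rearranging, 121(x² + 6x) -23(y² - 20y) = -1572.
Completing the square gives 121(x + 3)² -23(y - 10)² = -1572 + 1089 - 2300 = -2783.
Divide by -2783: (y - 10)²/121 - (x + 3)²/23 = 1
Hyperbola, center (-3, 10), transverse axis vertical; a² = 121, b² = 23.
a = 11. Vertices at (h, k ± a).

(-3, -1) and (-3, 21)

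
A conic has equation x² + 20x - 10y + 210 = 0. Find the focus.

(-10, 27/2)

Only x is squared. Complete the square in x: (x + 10)² = 10(y - 11).
Vertex (-10, 11); 4p = 10 so p = 5/2. Opens up.
Focus is p units from the vertex along the axis: (h, k + p).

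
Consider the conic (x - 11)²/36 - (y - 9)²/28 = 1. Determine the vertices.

(5, 9) and (17, 9)

Center (11, 9). The positive term is the x-term, so the transverse axis is horizontal; a² = 36, b² = 28.
a = 6. Vertices at (h ± a, k).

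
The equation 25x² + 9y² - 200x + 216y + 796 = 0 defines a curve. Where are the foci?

(4, -20) and (4, -4)

25(x² - 8x) + 9(y² + 24y) = -796
25(x - 4)² + 9(y + 12)² = -796 + 400 + 1296 = 900
Dividing both sides by 900: (x - 4)²/36 + (y + 12)²/100 = 1
Ellipse, center (4, -12), major axis vertical; a² = 100, b² = 36.
c² = a² - b² = 100 - 36 = 64, so c = 8.
Foci lie on the vertical axis through the center: (h, k ± c).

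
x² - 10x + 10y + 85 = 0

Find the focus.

Only x is squared. Complete the square in x: (x - 5)² = -10(y + 6).
Vertex (5, -6); 4p = -10 so p = -5/2. Opens down.
Focus is p units from the vertex along the axis: (h, k + p).

(5, -17/2)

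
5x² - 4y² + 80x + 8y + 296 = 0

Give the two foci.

Group the x- and y-terms: 5(x² + 16x) -4(y² - 2y) = -296
Complete the square: 5(x + 8)² -4(y - 1)² = -296 + 320 - 4 = 20
Divide by 20: (x + 8)²/4 - (y - 1)²/5 = 1
Hyperbola, center (-8, 1), transverse axis horizontal; a² = 4, b² = 5.
c² = a² + b² = 4 + 5 = 9, so c = 3.
Foci lie on the horizontal axis through the center: (h ± c, k).

(-11, 1) and (-5, 1)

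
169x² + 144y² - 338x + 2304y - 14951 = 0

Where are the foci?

(1, -13) and (1, -3)

Rearranging, 169(x² - 2x) + 144(y² + 16y) = 14951.
Completing the square gives 169(x - 1)² + 144(y + 8)² = 14951 + 169 + 9216 = 24336.
Divide through by 24336 to get (x - 1)²/144 + (y + 8)²/169 = 1.
Ellipse, center (1, -8), major axis vertical; a² = 169, b² = 144.
c² = a² - b² = 169 - 144 = 25, so c = 5.
Foci lie on the vertical axis through the center: (h, k ± c).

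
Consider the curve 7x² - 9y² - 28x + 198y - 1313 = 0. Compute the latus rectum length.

7(x² - 4x) -9(y² - 22y) = 1313
Complete the square: 7(x - 2)² -9(y - 11)² = 1313 + 28 - 1089 = 252
Divide through by 252 to get (x - 2)²/36 - (y - 11)²/28 = 1.
Hyperbola, center (2, 11), transverse axis horizontal; a² = 36, b² = 28.
Latus rectum length = 2b²/a = 2·28/6 = 28/3.

28/3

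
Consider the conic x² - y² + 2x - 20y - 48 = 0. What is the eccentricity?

e = √2

(x² + 2x) -(y² + 20y) = 48
(x + 1)² -(y + 10)² = 48 + 1 - 100 = -51
Divide through by -51 to get (y + 10)²/51 - (x + 1)²/51 = 1.
Hyperbola, center (-1, -10), transverse axis vertical; a² = 51, b² = 51.
c² = a² + b² = 102, so c = √102.
e = c/a = √102/√51 = √2.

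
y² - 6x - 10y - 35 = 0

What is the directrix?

Only y is squared. Complete the square in y: (y - 5)² = 6(x + 10).
Vertex (-10, 5); 4p = 6 so p = 3/2. Opens right.
Directrix is the vertical line x = h − p = -10 − (3/2) = -23/2.

x = -23/2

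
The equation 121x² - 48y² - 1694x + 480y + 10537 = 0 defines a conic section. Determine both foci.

(7, -8) and (7, 18)

121(x² - 14x) -48(y² - 10y) = -10537
121(x - 7)² -48(y - 5)² = -10537 + 5929 - 1200 = -5808
Divide by -5808: (y - 5)²/121 - (x - 7)²/48 = 1
Hyperbola, center (7, 5), transverse axis vertical; a² = 121, b² = 48.
c² = a² + b² = 121 + 48 = 169, so c = 13.
Foci lie on the vertical axis through the center: (h, k ± c).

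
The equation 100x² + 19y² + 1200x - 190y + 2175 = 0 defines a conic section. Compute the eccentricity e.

e = 9/10

100(x² + 12x) + 19(y² - 10y) = -2175
Completing the square gives 100(x + 6)² + 19(y - 5)² = -2175 + 3600 + 475 = 1900.
Divide through by 1900 to get (x + 6)²/19 + (y - 5)²/100 = 1.
Ellipse, center (-6, 5), major axis vertical; a² = 100, b² = 19.
c² = a² - b² = 81, so c = 9.
e = c/a = 9/10.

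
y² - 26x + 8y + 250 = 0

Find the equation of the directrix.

Only y is squared. Complete the square in y: (y + 4)² = 26(x - 9).
Vertex (9, -4); 4p = 26 so p = 13/2. Opens right.
Directrix is the vertical line x = h − p = 9 − (13/2) = 5/2.

x = 5/2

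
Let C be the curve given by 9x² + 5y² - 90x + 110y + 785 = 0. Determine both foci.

(5, -13) and (5, -9)

Collect terms: 9(x² - 10x) + 5(y² + 22y) = -785
Complete the square in x and y: 9(x - 5)² + 5(y + 11)² = -785 + 225 + 605 = 45
Divide through by 45 to get (x - 5)²/5 + (y + 11)²/9 = 1.
Ellipse, center (5, -11), major axis vertical; a² = 9, b² = 5.
c² = a² - b² = 9 - 5 = 4, so c = 2.
Foci lie on the vertical axis through the center: (h, k ± c).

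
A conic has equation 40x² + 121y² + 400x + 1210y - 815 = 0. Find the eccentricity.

Collect terms: 40(x² + 10x) + 121(y² + 10y) = 815
Completing the square gives 40(x + 5)² + 121(y + 5)² = 815 + 1000 + 3025 = 4840.
Divide through by 4840 to get (x + 5)²/121 + (y + 5)²/40 = 1.
Ellipse, center (-5, -5), major axis horizontal; a² = 121, b² = 40.
c² = a² - b² = 81, so c = 9.
e = c/a = 9/11.

e = 9/11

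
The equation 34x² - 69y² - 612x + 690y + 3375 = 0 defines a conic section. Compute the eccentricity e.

34(x² - 18x) -69(y² - 10y) = -3375
Completing the square gives 34(x - 9)² -69(y - 5)² = -3375 + 2754 - 1725 = -2346.
Divide through by -2346 to get (y - 5)²/34 - (x - 9)²/69 = 1.
Hyperbola, center (9, 5), transverse axis vertical; a² = 34, b² = 69.
c² = a² + b² = 103, so c = √103.
e = c/a = √103/√34 = √3502/34.

e = √3502/34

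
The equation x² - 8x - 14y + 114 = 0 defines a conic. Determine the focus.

(4, 21/2)

Only x is squared. Complete the square in x: (x - 4)² = 14(y - 7).
Vertex (4, 7); 4p = 14 so p = 7/2. Opens up.
Focus is p units from the vertex along the axis: (h, k + p).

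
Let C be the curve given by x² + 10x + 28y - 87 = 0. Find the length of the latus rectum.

Only x is squared. Complete the square in x: (x + 5)² = -28(y - 4).
Vertex (-5, 4); 4p = -28 so p = -7. Opens down.
Latus rectum length = |4p| = 28.

28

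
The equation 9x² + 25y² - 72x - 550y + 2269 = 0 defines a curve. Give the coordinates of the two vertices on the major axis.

(-6, 11) and (14, 11)

9(x² - 8x) + 25(y² - 22y) = -2269
Complete the square in x and y: 9(x - 4)² + 25(y - 11)² = -2269 + 144 + 3025 = 900
Dividing both sides by 900: (x - 4)²/100 + (y - 11)²/36 = 1
Ellipse, center (4, 11), major axis horizontal; a² = 100, b² = 36.
a = 10. Vertices at (h ± a, k).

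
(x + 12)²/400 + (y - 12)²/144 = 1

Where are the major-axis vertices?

(-32, 12) and (8, 12)

Center (-12, 12). The larger denominator 400 sits under the x-term, so the major axis is horizontal; a² = 400, b² = 144.
a = 20. Vertices at (h ± a, k).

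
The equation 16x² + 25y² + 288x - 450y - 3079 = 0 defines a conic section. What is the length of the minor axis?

16(x² + 18x) + 25(y² - 18y) = 3079
Completing the square gives 16(x + 9)² + 25(y - 9)² = 3079 + 1296 + 2025 = 6400.
Divide by 6400: (x + 9)²/400 + (y - 9)²/256 = 1
Ellipse, center (-9, 9), major axis horizontal; a² = 400, b² = 256.
b² = 256 so b = 16; the minor axis has length 2b = 32.

32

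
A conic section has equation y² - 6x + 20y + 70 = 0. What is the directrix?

Only y is squared. Complete the square in y: (y + 10)² = 6(x + 5).
Vertex (-5, -10); 4p = 6 so p = 3/2. Opens right.
Directrix is the vertical line x = h − p = -5 − (3/2) = -13/2.

x = -13/2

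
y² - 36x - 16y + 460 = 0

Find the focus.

(20, 8)

Only y is squared. Complete the square in y: (y - 8)² = 36(x - 11).
Vertex (11, 8); 4p = 36 so p = 9. Opens right.
Focus is p units from the vertex along the axis: (h + p, k).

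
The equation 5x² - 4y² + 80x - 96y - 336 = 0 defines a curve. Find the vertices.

5(x² + 16x) -4(y² + 24y) = 336
Completing the square gives 5(x + 8)² -4(y + 12)² = 336 + 320 - 576 = 80.
Divide by 80: (x + 8)²/16 - (y + 12)²/20 = 1
Hyperbola, center (-8, -12), transverse axis horizontal; a² = 16, b² = 20.
a = 4. Vertices at (h ± a, k).

(-12, -12) and (-4, -12)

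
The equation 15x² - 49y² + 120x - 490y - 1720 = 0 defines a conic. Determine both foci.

(-12, -5) and (4, -5)

15(x² + 8x) -49(y² + 10y) = 1720
15(x + 4)² -49(y + 5)² = 1720 + 240 - 1225 = 735
Divide by 735: (x + 4)²/49 - (y + 5)²/15 = 1
Hyperbola, center (-4, -5), transverse axis horizontal; a² = 49, b² = 15.
c² = a² + b² = 49 + 15 = 64, so c = 8.
Foci lie on the horizontal axis through the center: (h ± c, k).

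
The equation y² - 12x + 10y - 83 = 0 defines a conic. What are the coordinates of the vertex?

Only y is squared. Complete the square in y: (y + 5)² = 12(x + 9).
Vertex (-9, -5); 4p = 12 so p = 3. Opens right.

(-9, -5)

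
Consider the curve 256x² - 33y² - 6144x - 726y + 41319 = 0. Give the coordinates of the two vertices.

(12, -27) and (12, 5)

Group the x- and y-terms: 256(x² - 24x) -33(y² + 22y) = -41319
256(x - 12)² -33(y + 11)² = -41319 + 36864 - 3993 = -8448
Dividing both sides by -8448: (y + 11)²/256 - (x - 12)²/33 = 1
Hyperbola, center (12, -11), transverse axis vertical; a² = 256, b² = 33.
a = 16. Vertices at (h, k ± a).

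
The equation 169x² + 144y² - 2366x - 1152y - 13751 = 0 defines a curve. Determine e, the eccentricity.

Rearranging, 169(x² - 14x) + 144(y² - 8y) = 13751.
169(x - 7)² + 144(y - 4)² = 13751 + 8281 + 2304 = 24336
Divide through by 24336 to get (x - 7)²/144 + (y - 4)²/169 = 1.
Ellipse, center (7, 4), major axis vertical; a² = 169, b² = 144.
c² = a² - b² = 25, so c = 5.
e = c/a = 5/13.

e = 5/13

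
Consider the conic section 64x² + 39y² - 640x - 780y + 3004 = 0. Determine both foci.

(5, 5) and (5, 15)

64(x² - 10x) + 39(y² - 20y) = -3004
Complete the square in x and y: 64(x - 5)² + 39(y - 10)² = -3004 + 1600 + 3900 = 2496
Divide by 2496: (x - 5)²/39 + (y - 10)²/64 = 1
Ellipse, center (5, 10), major axis vertical; a² = 64, b² = 39.
c² = a² - b² = 64 - 39 = 25, so c = 5.
Foci lie on the vertical axis through the center: (h, k ± c).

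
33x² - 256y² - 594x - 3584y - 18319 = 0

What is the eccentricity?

e = 17/16

Group: 33(x² - 18x) -256(y² + 14y) = 18319
Complete the square: 33(x - 9)² -256(y + 7)² = 18319 + 2673 - 12544 = 8448
Divide by 8448: (x - 9)²/256 - (y + 7)²/33 = 1
Hyperbola, center (9, -7), transverse axis horizontal; a² = 256, b² = 33.
c² = a² + b² = 289, so c = 17.
e = c/a = 17/16.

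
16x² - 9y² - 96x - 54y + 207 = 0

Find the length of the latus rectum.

9/2

Group the x- and y-terms: 16(x² - 6x) -9(y² + 6y) = -207
16(x - 3)² -9(y + 3)² = -207 + 144 - 81 = -144
Dividing both sides by -144: (y + 3)²/16 - (x - 3)²/9 = 1
Hyperbola, center (3, -3), transverse axis vertical; a² = 16, b² = 9.
Latus rectum length = 2b²/a = 2·9/4 = 9/2.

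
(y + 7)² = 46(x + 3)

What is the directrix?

Vertex (-3, -7); 4p = 46 so p = 23/2. Opens right.
Directrix is the vertical line x = h − p = -3 − (23/2) = -29/2.

x = -29/2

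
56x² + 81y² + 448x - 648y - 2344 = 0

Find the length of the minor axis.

Group the x- and y-terms: 56(x² + 8x) + 81(y² - 8y) = 2344
Complete the square: 56(x + 4)² + 81(y - 4)² = 2344 + 896 + 1296 = 4536
Divide by 4536: (x + 4)²/81 + (y - 4)²/56 = 1
Ellipse, center (-4, 4), major axis horizontal; a² = 81, b² = 56.
b² = 56 so b = 2√14; the minor axis has length 2b = 4√14.

4√14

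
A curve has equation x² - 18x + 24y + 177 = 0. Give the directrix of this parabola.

y = 2

Only x is squared. Complete the square in x: (x - 9)² = -24(y + 4).
Vertex (9, -4); 4p = -24 so p = -6. Opens down.
Directrix is the horizontal line y = k − p = -4 − (-6) = 2.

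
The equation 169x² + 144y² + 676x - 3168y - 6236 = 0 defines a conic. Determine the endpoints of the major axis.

(-2, -2) and (-2, 24)

Group: 169(x² + 4x) + 144(y² - 22y) = 6236
Complete the square in x and y: 169(x + 2)² + 144(y - 11)² = 6236 + 676 + 17424 = 24336
Divide by 24336: (x + 2)²/144 + (y - 11)²/169 = 1
Ellipse, center (-2, 11), major axis vertical; a² = 169, b² = 144.
a = 13. Vertices at (h, k ± a).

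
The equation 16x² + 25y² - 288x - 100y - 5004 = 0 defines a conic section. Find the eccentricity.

e = 3/5

16(x² - 18x) + 25(y² - 4y) = 5004
16(x - 9)² + 25(y - 2)² = 5004 + 1296 + 100 = 6400
Divide by 6400: (x - 9)²/400 + (y - 2)²/256 = 1
Ellipse, center (9, 2), major axis horizontal; a² = 400, b² = 256.
c² = a² - b² = 144, so c = 12.
e = c/a = 12/20 = 3/5.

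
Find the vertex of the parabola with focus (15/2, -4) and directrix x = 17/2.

The vertex is the midpoint between the focus and the directrix along the axis of symmetry.
Axis is horizontal (directrix is vertical). Vertex x-coordinate = (15/2 + 17/2)/2 = 8; y-coordinate = -4.

(8, -4)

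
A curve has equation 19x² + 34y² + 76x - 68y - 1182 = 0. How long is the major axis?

Group the x- and y-terms: 19(x² + 4x) + 34(y² - 2y) = 1182
19(x + 2)² + 34(y - 1)² = 1182 + 76 + 34 = 1292
Divide by 1292: (x + 2)²/68 + (y - 1)²/38 = 1
Ellipse, center (-2, 1), major axis horizontal; a² = 68, b² = 38.
a² = 68 so a = 2√17; the major axis has length 2a = 4√17.

4√17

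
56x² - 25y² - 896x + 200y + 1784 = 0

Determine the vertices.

56(x² - 16x) -25(y² - 8y) = -1784
56(x - 8)² -25(y - 4)² = -1784 + 3584 - 400 = 1400
Dividing both sides by 1400: (x - 8)²/25 - (y - 4)²/56 = 1
Hyperbola, center (8, 4), transverse axis horizontal; a² = 25, b² = 56.
a = 5. Vertices at (h ± a, k).

(3, 4) and (13, 4)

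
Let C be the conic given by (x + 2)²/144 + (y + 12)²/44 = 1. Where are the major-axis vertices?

(-14, -12) and (10, -12)

Center (-2, -12). The larger denominator 144 sits under the x-term, so the major axis is horizontal; a² = 144, b² = 44.
a = 12. Vertices at (h ± a, k).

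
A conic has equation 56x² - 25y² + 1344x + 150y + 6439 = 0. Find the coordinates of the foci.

Group the x- and y-terms: 56(x² + 24x) -25(y² - 6y) = -6439
56(x + 12)² -25(y - 3)² = -6439 + 8064 - 225 = 1400
Dividing both sides by 1400: (x + 12)²/25 - (y - 3)²/56 = 1
Hyperbola, center (-12, 3), transverse axis horizontal; a² = 25, b² = 56.
c² = a² + b² = 25 + 56 = 81, so c = 9.
Foci lie on the horizontal axis through the center: (h ± c, k).

(-21, 3) and (-3, 3)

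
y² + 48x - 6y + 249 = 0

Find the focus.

Only y is squared. Complete the square in y: (y - 3)² = -48(x + 5).
Vertex (-5, 3); 4p = -48 so p = -12. Opens left.
Focus is p units from the vertex along the axis: (h + p, k).

(-17, 3)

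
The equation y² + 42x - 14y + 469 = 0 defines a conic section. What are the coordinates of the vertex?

(-10, 7)

Only y is squared. Complete the square in y: (y - 7)² = -42(x + 10).
Vertex (-10, 7); 4p = -42 so p = -21/2. Opens left.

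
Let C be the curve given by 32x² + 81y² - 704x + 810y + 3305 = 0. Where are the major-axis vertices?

(2, -5) and (20, -5)

Rearranging, 32(x² - 22x) + 81(y² + 10y) = -3305.
Completing the square gives 32(x - 11)² + 81(y + 5)² = -3305 + 3872 + 2025 = 2592.
Dividing both sides by 2592: (x - 11)²/81 + (y + 5)²/32 = 1
Ellipse, center (11, -5), major axis horizontal; a² = 81, b² = 32.
a = 9. Vertices at (h ± a, k).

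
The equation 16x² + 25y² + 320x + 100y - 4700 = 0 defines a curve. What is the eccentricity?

e = 3/5

Rearranging, 16(x² + 20x) + 25(y² + 4y) = 4700.
Complete the square in x and y: 16(x + 10)² + 25(y + 2)² = 4700 + 1600 + 100 = 6400
Divide by 6400: (x + 10)²/400 + (y + 2)²/256 = 1
Ellipse, center (-10, -2), major axis horizontal; a² = 400, b² = 256.
c² = a² - b² = 144, so c = 12.
e = c/a = 12/20 = 3/5.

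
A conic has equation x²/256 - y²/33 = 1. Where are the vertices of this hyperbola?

Center (0, 0). The positive term is the x-term, so the transverse axis is horizontal; a² = 256, b² = 33.
a = 16. Vertices at (h ± a, k).

(-16, 0) and (16, 0)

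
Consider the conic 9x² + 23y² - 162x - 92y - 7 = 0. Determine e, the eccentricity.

Collect terms: 9(x² - 18x) + 23(y² - 4y) = 7
Complete the square in x and y: 9(x - 9)² + 23(y - 2)² = 7 + 729 + 92 = 828
Divide by 828: (x - 9)²/92 + (y - 2)²/36 = 1
Ellipse, center (9, 2), major axis horizontal; a² = 92, b² = 36.
c² = a² - b² = 56, so c = 2√14.
e = c/a = 2√14/2√23 = √322/23.

e = √322/23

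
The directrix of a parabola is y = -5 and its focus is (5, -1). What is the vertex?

(5, -3)

The vertex is the midpoint between the focus and the directrix along the axis of symmetry.
Axis is vertical (directrix is horizontal). Vertex y-coordinate = (-1 + (-5))/2 = -3; x-coordinate = 5.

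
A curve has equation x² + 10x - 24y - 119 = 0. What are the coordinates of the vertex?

(-5, -6)

Only x is squared. Complete the square in x: (x + 5)² = 24(y + 6).
Vertex (-5, -6); 4p = 24 so p = 6. Opens up.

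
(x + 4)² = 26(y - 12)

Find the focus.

Vertex (-4, 12); 4p = 26 so p = 13/2. Opens up.
Focus is p units from the vertex along the axis: (h, k + p).

(-4, 37/2)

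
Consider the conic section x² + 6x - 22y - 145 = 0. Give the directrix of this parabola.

Only x is squared. Complete the square in x: (x + 3)² = 22(y + 7).
Vertex (-3, -7); 4p = 22 so p = 11/2. Opens up.
Directrix is the horizontal line y = k − p = -7 − (11/2) = -25/2.

y = -25/2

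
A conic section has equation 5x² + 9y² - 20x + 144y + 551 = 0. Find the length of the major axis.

6

Collect terms: 5(x² - 4x) + 9(y² + 16y) = -551
Complete the square in x and y: 5(x - 2)² + 9(y + 8)² = -551 + 20 + 576 = 45
Divide by 45: (x - 2)²/9 + (y + 8)²/5 = 1
Ellipse, center (2, -8), major axis horizontal; a² = 9, b² = 5.
a² = 9 so a = 3; the major axis has length 2a = 6.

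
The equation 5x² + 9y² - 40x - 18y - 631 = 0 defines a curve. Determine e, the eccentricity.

Collect terms: 5(x² - 8x) + 9(y² - 2y) = 631
Complete the square in x and y: 5(x - 4)² + 9(y - 1)² = 631 + 80 + 9 = 720
Dividing both sides by 720: (x - 4)²/144 + (y - 1)²/80 = 1
Ellipse, center (4, 1), major axis horizontal; a² = 144, b² = 80.
c² = a² - b² = 64, so c = 8.
e = c/a = 8/12 = 2/3.

e = 2/3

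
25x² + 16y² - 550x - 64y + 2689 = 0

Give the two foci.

(11, -1) and (11, 5)

Collect terms: 25(x² - 22x) + 16(y² - 4y) = -2689
Completing the square gives 25(x - 11)² + 16(y - 2)² = -2689 + 3025 + 64 = 400.
Divide by 400: (x - 11)²/16 + (y - 2)²/25 = 1
Ellipse, center (11, 2), major axis vertical; a² = 25, b² = 16.
c² = a² - b² = 25 - 16 = 9, so c = 3.
Foci lie on the vertical axis through the center: (h, k ± c).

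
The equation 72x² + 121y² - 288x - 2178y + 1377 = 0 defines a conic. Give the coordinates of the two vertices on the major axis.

Group: 72(x² - 4x) + 121(y² - 18y) = -1377
Completing the square gives 72(x - 2)² + 121(y - 9)² = -1377 + 288 + 9801 = 8712.
Dividing both sides by 8712: (x - 2)²/121 + (y - 9)²/72 = 1
Ellipse, center (2, 9), major axis horizontal; a² = 121, b² = 72.
a = 11. Vertices at (h ± a, k).

(-9, 9) and (13, 9)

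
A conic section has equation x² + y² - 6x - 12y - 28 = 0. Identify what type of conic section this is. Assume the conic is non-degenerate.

circle

No xy term. Coefficients of x² and y² are A = 1, C = 1.
A = C (same sign) ⇒ circle.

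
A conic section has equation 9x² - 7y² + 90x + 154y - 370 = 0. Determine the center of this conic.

(-5, 11)

Collect terms: 9(x² + 10x) -7(y² - 22y) = 370
Completing the square gives 9(x + 5)² -7(y - 11)² = 370 + 225 - 847 = -252.
Dividing both sides by -252: (y - 11)²/36 - (x + 5)²/28 = 1
Hyperbola with center (-5, 11).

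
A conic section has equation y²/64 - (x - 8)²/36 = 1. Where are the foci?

(8, -10) and (8, 10)

Center (8, 0). The positive term is the y-term, so the transverse axis is vertical; a² = 64, b² = 36.
c² = a² + b² = 64 + 36 = 100, so c = 10.
Foci lie on the vertical axis through the center: (h, k ± c).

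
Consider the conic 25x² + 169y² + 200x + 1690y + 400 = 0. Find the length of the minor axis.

10

Group the x- and y-terms: 25(x² + 8x) + 169(y² + 10y) = -400
Complete the square in x and y: 25(x + 4)² + 169(y + 5)² = -400 + 400 + 4225 = 4225
Divide by 4225: (x + 4)²/169 + (y + 5)²/25 = 1
Ellipse, center (-4, -5), major axis horizontal; a² = 169, b² = 25.
b² = 25 so b = 5; the minor axis has length 2b = 10.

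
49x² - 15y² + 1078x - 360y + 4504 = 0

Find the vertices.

(-11, -19) and (-11, -5)

Rearranging, 49(x² + 22x) -15(y² + 24y) = -4504.
Complete the square: 49(x + 11)² -15(y + 12)² = -4504 + 5929 - 2160 = -735
Dividing both sides by -735: (y + 12)²/49 - (x + 11)²/15 = 1
Hyperbola, center (-11, -12), transverse axis vertical; a² = 49, b² = 15.
a = 7. Vertices at (h, k ± a).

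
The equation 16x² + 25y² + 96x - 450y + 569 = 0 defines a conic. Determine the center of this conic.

(-3, 9)

Group the x- and y-terms: 16(x² + 6x) + 25(y² - 18y) = -569
Completing the square gives 16(x + 3)² + 25(y - 9)² = -569 + 144 + 2025 = 1600.
Divide by 1600: (x + 3)²/100 + (y - 9)²/64 = 1
Ellipse with center (-3, 9).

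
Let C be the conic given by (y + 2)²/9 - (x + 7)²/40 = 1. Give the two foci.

Center (-7, -2). The positive term is the y-term, so the transverse axis is vertical; a² = 9, b² = 40.
c² = a² + b² = 9 + 40 = 49, so c = 7.
Foci lie on the vertical axis through the center: (h, k ± c).

(-7, -9) and (-7, 5)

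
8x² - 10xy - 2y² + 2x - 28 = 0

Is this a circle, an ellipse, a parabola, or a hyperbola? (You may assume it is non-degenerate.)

A = 8, B = -10, C = -2.
Discriminant B² − 4AC = (-10)² − 4·8·(-2) = 164.
B² − 4AC > 0 ⇒ hyperbola.

hyperbola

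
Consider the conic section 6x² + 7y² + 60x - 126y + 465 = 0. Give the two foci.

(-5 - √6, 9) and (-5 + √6, 9)

Group the x- and y-terms: 6(x² + 10x) + 7(y² - 18y) = -465
Complete the square in x and y: 6(x + 5)² + 7(y - 9)² = -465 + 150 + 567 = 252
Divide through by 252 to get (x + 5)²/42 + (y - 9)²/36 = 1.
Ellipse, center (-5, 9), major axis horizontal; a² = 42, b² = 36.
c² = a² - b² = 42 - 36 = 6, so c = √6.
Foci lie on the horizontal axis through the center: (h ± c, k).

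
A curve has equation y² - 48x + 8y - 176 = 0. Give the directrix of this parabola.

x = -16

Only y is squared. Complete the square in y: (y + 4)² = 48(x + 4).
Vertex (-4, -4); 4p = 48 so p = 12. Opens right.
Directrix is the vertical line x = h − p = -4 − (12) = -16.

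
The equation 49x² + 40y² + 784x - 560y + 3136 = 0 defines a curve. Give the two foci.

(-8, 4) and (-8, 10)

49(x² + 16x) + 40(y² - 14y) = -3136
49(x + 8)² + 40(y - 7)² = -3136 + 3136 + 1960 = 1960
Dividing both sides by 1960: (x + 8)²/40 + (y - 7)²/49 = 1
Ellipse, center (-8, 7), major axis vertical; a² = 49, b² = 40.
c² = a² - b² = 49 - 40 = 9, so c = 3.
Foci lie on the vertical axis through the center: (h, k ± c).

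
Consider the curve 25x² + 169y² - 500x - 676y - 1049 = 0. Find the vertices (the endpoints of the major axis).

Group the x- and y-terms: 25(x² - 20x) + 169(y² - 4y) = 1049
Completing the square gives 25(x - 10)² + 169(y - 2)² = 1049 + 2500 + 676 = 4225.
Divide through by 4225 to get (x - 10)²/169 + (y - 2)²/25 = 1.
Ellipse, center (10, 2), major axis horizontal; a² = 169, b² = 25.
a = 13. Vertices at (h ± a, k).

(-3, 2) and (23, 2)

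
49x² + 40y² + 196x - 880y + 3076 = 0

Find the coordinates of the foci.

Group: 49(x² + 4x) + 40(y² - 22y) = -3076
Complete the square in x and y: 49(x + 2)² + 40(y - 11)² = -3076 + 196 + 4840 = 1960
Divide through by 1960 to get (x + 2)²/40 + (y - 11)²/49 = 1.
Ellipse, center (-2, 11), major axis vertical; a² = 49, b² = 40.
c² = a² - b² = 49 - 40 = 9, so c = 3.
Foci lie on the vertical axis through the center: (h, k ± c).

(-2, 8) and (-2, 14)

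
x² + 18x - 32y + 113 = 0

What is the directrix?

y = -7

Only x is squared. Complete the square in x: (x + 9)² = 32(y - 1).
Vertex (-9, 1); 4p = 32 so p = 8. Opens up.
Directrix is the horizontal line y = k − p = 1 − (8) = -7.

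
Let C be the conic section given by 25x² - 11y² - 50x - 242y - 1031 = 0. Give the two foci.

(1, -17) and (1, -5)

Group the x- and y-terms: 25(x² - 2x) -11(y² + 22y) = 1031
Complete the square in x and y: 25(x - 1)² -11(y + 11)² = 1031 + 25 - 1331 = -275
Dividing both sides by -275: (y + 11)²/25 - (x - 1)²/11 = 1
Hyperbola, center (1, -11), transverse axis vertical; a² = 25, b² = 11.
c² = a² + b² = 25 + 11 = 36, so c = 6.
Foci lie on the vertical axis through the center: (h, k ± c).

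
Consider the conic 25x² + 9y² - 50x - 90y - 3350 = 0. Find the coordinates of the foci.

(1, -11) and (1, 21)

Group the x- and y-terms: 25(x² - 2x) + 9(y² - 10y) = 3350
Completing the square gives 25(x - 1)² + 9(y - 5)² = 3350 + 25 + 225 = 3600.
Dividing both sides by 3600: (x - 1)²/144 + (y - 5)²/400 = 1
Ellipse, center (1, 5), major axis vertical; a² = 400, b² = 144.
c² = a² - b² = 400 - 144 = 256, so c = 16.
Foci lie on the vertical axis through the center: (h, k ± c).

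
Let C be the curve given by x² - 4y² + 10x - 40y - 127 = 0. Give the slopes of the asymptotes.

Rearranging, (x² + 10x) -4(y² + 10y) = 127.
(x + 5)² -4(y + 5)² = 127 + 25 - 100 = 52
Divide by 52: (x + 5)²/52 - (y + 5)²/13 = 1
Hyperbola, center (-5, -5), transverse axis horizontal; a² = 52, b² = 13.
For a horizontal hyperbola the asymptotes have slope ±b/a.
Here that is ±√13/2√13 = ±1/2.

1/2 and -1/2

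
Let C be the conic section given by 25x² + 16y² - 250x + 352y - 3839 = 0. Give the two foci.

Rearranging, 25(x² - 10x) + 16(y² + 22y) = 3839.
25(x - 5)² + 16(y + 11)² = 3839 + 625 + 1936 = 6400
Divide by 6400: (x - 5)²/256 + (y + 11)²/400 = 1
Ellipse, center (5, -11), major axis vertical; a² = 400, b² = 256.
c² = a² - b² = 400 - 256 = 144, so c = 12.
Foci lie on the vertical axis through the center: (h, k ± c).

(5, -23) and (5, 1)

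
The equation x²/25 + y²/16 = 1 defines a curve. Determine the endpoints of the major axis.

Center (0, 0). The larger denominator 25 sits under the x-term, so the major axis is horizontal; a² = 25, b² = 16.
a = 5. Vertices at (h ± a, k).

(-5, 0) and (5, 0)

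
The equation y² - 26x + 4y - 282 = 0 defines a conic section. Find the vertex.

Only y is squared. Complete the square in y: (y + 2)² = 26(x + 11).
Vertex (-11, -2); 4p = 26 so p = 13/2. Opens right.

(-11, -2)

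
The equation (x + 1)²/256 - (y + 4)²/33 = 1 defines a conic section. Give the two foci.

(-18, -4) and (16, -4)

Center (-1, -4). The positive term is the x-term, so the transverse axis is horizontal; a² = 256, b² = 33.
c² = a² + b² = 256 + 33 = 289, so c = 17.
Foci lie on the horizontal axis through the center: (h ± c, k).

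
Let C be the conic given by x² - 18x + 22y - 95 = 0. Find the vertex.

Only x is squared. Complete the square in x: (x - 9)² = -22(y - 8).
Vertex (9, 8); 4p = -22 so p = -11/2. Opens down.

(9, 8)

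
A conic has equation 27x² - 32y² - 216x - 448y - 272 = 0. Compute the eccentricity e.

e = √177/9

Group: 27(x² - 8x) -32(y² + 14y) = 272
Completing the square gives 27(x - 4)² -32(y + 7)² = 272 + 432 - 1568 = -864.
Divide by -864: (y + 7)²/27 - (x - 4)²/32 = 1
Hyperbola, center (4, -7), transverse axis vertical; a² = 27, b² = 32.
c² = a² + b² = 59, so c = √59.
e = c/a = √59/3√3 = √177/9.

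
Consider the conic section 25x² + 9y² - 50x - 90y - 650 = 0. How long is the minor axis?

12

25(x² - 2x) + 9(y² - 10y) = 650
25(x - 1)² + 9(y - 5)² = 650 + 25 + 225 = 900
Divide through by 900 to get (x - 1)²/36 + (y - 5)²/100 = 1.
Ellipse, center (1, 5), major axis vertical; a² = 100, b² = 36.
b² = 36 so b = 6; the minor axis has length 2b = 12.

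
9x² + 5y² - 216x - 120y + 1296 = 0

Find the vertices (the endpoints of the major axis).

(12, 0) and (12, 24)

Group: 9(x² - 24x) + 5(y² - 24y) = -1296
Complete the square in x and y: 9(x - 12)² + 5(y - 12)² = -1296 + 1296 + 720 = 720
Dividing both sides by 720: (x - 12)²/80 + (y - 12)²/144 = 1
Ellipse, center (12, 12), major axis vertical; a² = 144, b² = 80.
a = 12. Vertices at (h, k ± a).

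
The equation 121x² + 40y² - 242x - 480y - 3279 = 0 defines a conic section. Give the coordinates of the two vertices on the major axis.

(1, -5) and (1, 17)

Rearranging, 121(x² - 2x) + 40(y² - 12y) = 3279.
121(x - 1)² + 40(y - 6)² = 3279 + 121 + 1440 = 4840
Dividing both sides by 4840: (x - 1)²/40 + (y - 6)²/121 = 1
Ellipse, center (1, 6), major axis vertical; a² = 121, b² = 40.
a = 11. Vertices at (h, k ± a).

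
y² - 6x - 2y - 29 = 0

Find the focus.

Only y is squared. Complete the square in y: (y - 1)² = 6(x + 5).
Vertex (-5, 1); 4p = 6 so p = 3/2. Opens right.
Focus is p units from the vertex along the axis: (h + p, k).

(-7/2, 1)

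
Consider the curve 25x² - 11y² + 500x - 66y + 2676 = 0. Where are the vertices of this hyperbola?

(-10, -8) and (-10, 2)

Group: 25(x² + 20x) -11(y² + 6y) = -2676
Complete the square in x and y: 25(x + 10)² -11(y + 3)² = -2676 + 2500 - 99 = -275
Divide through by -275 to get (y + 3)²/25 - (x + 10)²/11 = 1.
Hyperbola, center (-10, -3), transverse axis vertical; a² = 25, b² = 11.
a = 5. Vertices at (h, k ± a).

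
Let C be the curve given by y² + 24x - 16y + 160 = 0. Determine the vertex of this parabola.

(-4, 8)

Only y is squared. Complete the square in y: (y - 8)² = -24(x + 4).
Vertex (-4, 8); 4p = -24 so p = -6. Opens left.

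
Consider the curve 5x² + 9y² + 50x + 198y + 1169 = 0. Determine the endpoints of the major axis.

Collect terms: 5(x² + 10x) + 9(y² + 22y) = -1169
Complete the square: 5(x + 5)² + 9(y + 11)² = -1169 + 125 + 1089 = 45
Dividing both sides by 45: (x + 5)²/9 + (y + 11)²/5 = 1
Ellipse, center (-5, -11), major axis horizontal; a² = 9, b² = 5.
a = 3. Vertices at (h ± a, k).

(-8, -11) and (-2, -11)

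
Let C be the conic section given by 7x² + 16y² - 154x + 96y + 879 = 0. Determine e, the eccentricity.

7(x² - 22x) + 16(y² + 6y) = -879
Complete the square in x and y: 7(x - 11)² + 16(y + 3)² = -879 + 847 + 144 = 112
Divide through by 112 to get (x - 11)²/16 + (y + 3)²/7 = 1.
Ellipse, center (11, -3), major axis horizontal; a² = 16, b² = 7.
c² = a² - b² = 9, so c = 3.
e = c/a = 3/4.

e = 3/4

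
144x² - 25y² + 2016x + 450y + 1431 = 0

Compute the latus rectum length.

Rearranging, 144(x² + 14x) -25(y² - 18y) = -1431.
Complete the square: 144(x + 7)² -25(y - 9)² = -1431 + 7056 - 2025 = 3600
Divide through by 3600 to get (x + 7)²/25 - (y - 9)²/144 = 1.
Hyperbola, center (-7, 9), transverse axis horizontal; a² = 25, b² = 144.
Latus rectum length = 2b²/a = 2·144/5 = 288/5.

288/5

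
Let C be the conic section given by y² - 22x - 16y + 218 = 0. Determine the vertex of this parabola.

(7, 8)

Only y is squared. Complete the square in y: (y - 8)² = 22(x - 7).
Vertex (7, 8); 4p = 22 so p = 11/2. Opens right.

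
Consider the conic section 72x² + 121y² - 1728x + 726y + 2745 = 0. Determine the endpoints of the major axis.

(1, -3) and (23, -3)

Rearranging, 72(x² - 24x) + 121(y² + 6y) = -2745.
72(x - 12)² + 121(y + 3)² = -2745 + 10368 + 1089 = 8712
Dividing both sides by 8712: (x - 12)²/121 + (y + 3)²/72 = 1
Ellipse, center (12, -3), major axis horizontal; a² = 121, b² = 72.
a = 11. Vertices at (h ± a, k).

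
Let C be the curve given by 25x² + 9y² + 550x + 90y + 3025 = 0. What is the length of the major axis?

10

Collect terms: 25(x² + 22x) + 9(y² + 10y) = -3025
25(x + 11)² + 9(y + 5)² = -3025 + 3025 + 225 = 225
Dividing both sides by 225: (x + 11)²/9 + (y + 5)²/25 = 1
Ellipse, center (-11, -5), major axis vertical; a² = 25, b² = 9.
a² = 25 so a = 5; the major axis has length 2a = 10.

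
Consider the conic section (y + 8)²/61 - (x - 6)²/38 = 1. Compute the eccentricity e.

e = 3√671/61

Center (6, -8). The positive term is the y-term, so the transverse axis is vertical; a² = 61, b² = 38.
c² = a² + b² = 99, so c = 3√11.
e = c/a = 3√11/√61 = 3√671/61.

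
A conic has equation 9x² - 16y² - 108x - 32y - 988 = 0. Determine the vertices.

9(x² - 12x) -16(y² + 2y) = 988
Completing the square gives 9(x - 6)² -16(y + 1)² = 988 + 324 - 16 = 1296.
Dividing both sides by 1296: (x - 6)²/144 - (y + 1)²/81 = 1
Hyperbola, center (6, -1), transverse axis horizontal; a² = 144, b² = 81.
a = 12. Vertices at (h ± a, k).

(-6, -1) and (18, -1)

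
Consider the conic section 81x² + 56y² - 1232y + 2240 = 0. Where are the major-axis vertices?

(0, 2) and (0, 20)

Group: 81x² + 56(y² - 22y) = -2240
Complete the square: 81x² + 56(y - 11)² = -2240 + 0 + 6776 = 4536
Divide by 4536: x²/56 + (y - 11)²/81 = 1
Ellipse, center (0, 11), major axis vertical; a² = 81, b² = 56.
a = 9. Vertices at (h, k ± a).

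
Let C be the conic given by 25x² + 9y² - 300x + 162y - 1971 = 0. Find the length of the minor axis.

24

Group: 25(x² - 12x) + 9(y² + 18y) = 1971
Completing the square gives 25(x - 6)² + 9(y + 9)² = 1971 + 900 + 729 = 3600.
Divide through by 3600 to get (x - 6)²/144 + (y + 9)²/400 = 1.
Ellipse, center (6, -9), major axis vertical; a² = 400, b² = 144.
b² = 144 so b = 12; the minor axis has length 2b = 24.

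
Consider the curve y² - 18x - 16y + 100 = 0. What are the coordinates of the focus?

(13/2, 8)

Only y is squared. Complete the square in y: (y - 8)² = 18(x - 2).
Vertex (2, 8); 4p = 18 so p = 9/2. Opens right.
Focus is p units from the vertex along the axis: (h + p, k).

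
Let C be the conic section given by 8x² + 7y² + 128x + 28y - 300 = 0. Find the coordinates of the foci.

(-8, -2 - √15) and (-8, -2 + √15)

Group the x- and y-terms: 8(x² + 16x) + 7(y² + 4y) = 300
8(x + 8)² + 7(y + 2)² = 300 + 512 + 28 = 840
Dividing both sides by 840: (x + 8)²/105 + (y + 2)²/120 = 1
Ellipse, center (-8, -2), major axis vertical; a² = 120, b² = 105.
c² = a² - b² = 120 - 105 = 15, so c = √15.
Foci lie on the vertical axis through the center: (h, k ± c).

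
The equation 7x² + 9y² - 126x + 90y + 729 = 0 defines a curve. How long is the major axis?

Rearranging, 7(x² - 18x) + 9(y² + 10y) = -729.
Complete the square: 7(x - 9)² + 9(y + 5)² = -729 + 567 + 225 = 63
Dividing both sides by 63: (x - 9)²/9 + (y + 5)²/7 = 1
Ellipse, center (9, -5), major axis horizontal; a² = 9, b² = 7.
a² = 9 so a = 3; the major axis has length 2a = 6.

6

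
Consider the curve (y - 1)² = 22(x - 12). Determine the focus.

Vertex (12, 1); 4p = 22 so p = 11/2. Opens right.
Focus is p units from the vertex along the axis: (h + p, k).

(35/2, 1)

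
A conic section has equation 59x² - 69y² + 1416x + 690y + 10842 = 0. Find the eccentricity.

e = 8√118/59

Group the x- and y-terms: 59(x² + 24x) -69(y² - 10y) = -10842
Complete the square: 59(x + 12)² -69(y - 5)² = -10842 + 8496 - 1725 = -4071
Dividing both sides by -4071: (y - 5)²/59 - (x + 12)²/69 = 1
Hyperbola, center (-12, 5), transverse axis vertical; a² = 59, b² = 69.
c² = a² + b² = 128, so c = 8√2.
e = c/a = 8√2/√59 = 8√118/59.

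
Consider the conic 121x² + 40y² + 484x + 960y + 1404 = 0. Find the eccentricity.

Collect terms: 121(x² + 4x) + 40(y² + 24y) = -1404
121(x + 2)² + 40(y + 12)² = -1404 + 484 + 5760 = 4840
Divide through by 4840 to get (x + 2)²/40 + (y + 12)²/121 = 1.
Ellipse, center (-2, -12), major axis vertical; a² = 121, b² = 40.
c² = a² - b² = 81, so c = 9.
e = c/a = 9/11.

e = 9/11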